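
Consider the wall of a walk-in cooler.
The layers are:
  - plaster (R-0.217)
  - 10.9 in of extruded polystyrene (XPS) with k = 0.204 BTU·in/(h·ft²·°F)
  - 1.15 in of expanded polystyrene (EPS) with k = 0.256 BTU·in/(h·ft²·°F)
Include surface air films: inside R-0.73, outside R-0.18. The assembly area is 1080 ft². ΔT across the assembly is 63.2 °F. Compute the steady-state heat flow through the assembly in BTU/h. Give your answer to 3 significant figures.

10.9/0.204 = 53.43
1.15/0.256 = 4.492
R_total = 0.73 + 0.217 + 53.43 + 4.492 + 0.18 = 59.05 ft²·°F·h/BTU
Q = A·ΔT/R = 1080 × 63.2 / 59.05 = 1156 BTU/h

1160 BTU/h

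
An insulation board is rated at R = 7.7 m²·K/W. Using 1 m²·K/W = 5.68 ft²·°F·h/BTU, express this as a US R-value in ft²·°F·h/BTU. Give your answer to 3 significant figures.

R_US = 7.7 × 5.68 = 43.74

43.7 ft²·°F·h/BTU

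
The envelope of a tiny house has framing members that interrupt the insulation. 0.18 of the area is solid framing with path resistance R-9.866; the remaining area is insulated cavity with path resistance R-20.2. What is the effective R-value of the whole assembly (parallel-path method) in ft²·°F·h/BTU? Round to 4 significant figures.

17.00 ft²·°F·h/BTU

U_eff = 0.82/20.2 + 0.18/9.866 = 0.040594 + 0.018244 = 0.058839
R_eff = 1/U_eff = 16.996 ft²·°F·h/BTU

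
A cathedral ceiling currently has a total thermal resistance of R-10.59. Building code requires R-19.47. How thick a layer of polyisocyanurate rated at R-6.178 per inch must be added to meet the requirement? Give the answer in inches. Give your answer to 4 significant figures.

ΔR = 19.47 − 10.59 = 8.88 ft²·°F·h/BTU
L = ΔR / (R/in) = 8.88/6.178 = 1.4374 in

1.437 in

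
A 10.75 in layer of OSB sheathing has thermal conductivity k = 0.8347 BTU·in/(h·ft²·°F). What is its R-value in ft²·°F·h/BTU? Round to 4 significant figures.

R = L/k = 10.75/0.8347 = 12.879 ft²·°F·h/BTU

12.88 ft²·°F·h/BTU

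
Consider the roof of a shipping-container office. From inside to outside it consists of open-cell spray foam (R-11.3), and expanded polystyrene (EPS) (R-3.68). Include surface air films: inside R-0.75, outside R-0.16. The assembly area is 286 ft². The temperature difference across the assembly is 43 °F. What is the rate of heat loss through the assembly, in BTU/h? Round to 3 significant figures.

774 BTU/h

R_total = 0.75 + 11.3 + 3.68 + 0.16 = 15.89 ft²·°F·h/BTU
Q = A·ΔT/R = 286 × 43 / 15.89 = 773.9 BTU/h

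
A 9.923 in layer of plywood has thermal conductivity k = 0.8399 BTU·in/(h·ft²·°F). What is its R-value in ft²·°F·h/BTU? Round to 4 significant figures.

11.81 ft²·°F·h/BTU

R = L/k = 9.923/0.8399 = 11.815 ft²·°F·h/BTU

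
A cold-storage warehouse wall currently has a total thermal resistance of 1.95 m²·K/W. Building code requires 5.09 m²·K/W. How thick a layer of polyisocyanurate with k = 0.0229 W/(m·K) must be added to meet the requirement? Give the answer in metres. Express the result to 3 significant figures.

ΔR = 5.09 − 1.95 = 3.14 m²·K/W
L = ΔR × k = 3.14 × 0.0229 = 0.07191 m

0.0719 m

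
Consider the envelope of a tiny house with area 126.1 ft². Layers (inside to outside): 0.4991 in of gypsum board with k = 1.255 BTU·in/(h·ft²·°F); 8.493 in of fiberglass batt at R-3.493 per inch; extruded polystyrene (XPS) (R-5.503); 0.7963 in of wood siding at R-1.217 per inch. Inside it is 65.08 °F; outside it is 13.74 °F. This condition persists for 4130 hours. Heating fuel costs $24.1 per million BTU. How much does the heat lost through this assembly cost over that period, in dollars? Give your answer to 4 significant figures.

0.4991/1.255 = 0.39769
8.493 × 3.493 = 29.666
0.7963 × 1.217 = 0.9691
R_total = 0.39769 + 29.666 + 5.503 + 0.9691 = 36.536 ft²·°F·h/BTU
Q = 126.1 × (65.08 − 13.74) / 36.536 = 177.2 BTU/h
E = 177.2 × 4130 = 731820 BTU
Cost = 731820/10⁶ × 24.1 = $17.637

17.64 dollars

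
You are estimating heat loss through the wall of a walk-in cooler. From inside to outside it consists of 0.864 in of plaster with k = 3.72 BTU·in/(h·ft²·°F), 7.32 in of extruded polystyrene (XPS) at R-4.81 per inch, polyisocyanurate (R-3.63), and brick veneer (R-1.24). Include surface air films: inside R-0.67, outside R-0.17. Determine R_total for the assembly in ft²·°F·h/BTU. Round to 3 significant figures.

41.2 ft²·°F·h/BTU

0.864/3.72 = 0.2323
7.32 × 4.81 = 35.21
R_total = 0.67 + 0.2323 + 35.21 + 3.63 + 1.24 + 0.17 = 41.15 ft²·°F·h/BTU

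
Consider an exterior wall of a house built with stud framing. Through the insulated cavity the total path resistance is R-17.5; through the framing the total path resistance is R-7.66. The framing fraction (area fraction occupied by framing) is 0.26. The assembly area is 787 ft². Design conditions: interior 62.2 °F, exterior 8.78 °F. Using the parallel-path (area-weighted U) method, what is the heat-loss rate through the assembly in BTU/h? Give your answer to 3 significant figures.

U_eff = 0.74/17.5 + 0.26/7.66 = 0.04229 + 0.03394 = 0.07623
R_eff = 1/U_eff = 13.12 ft²·°F·h/BTU
Q = 787 × (62.2 − 8.78) / 13.12 = 3205 BTU/h

3200 BTU/h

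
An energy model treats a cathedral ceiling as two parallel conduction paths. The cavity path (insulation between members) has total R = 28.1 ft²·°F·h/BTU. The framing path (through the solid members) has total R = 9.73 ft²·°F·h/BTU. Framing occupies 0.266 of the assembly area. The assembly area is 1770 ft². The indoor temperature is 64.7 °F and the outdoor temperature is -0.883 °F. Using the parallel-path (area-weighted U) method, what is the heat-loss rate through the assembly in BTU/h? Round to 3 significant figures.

6210 BTU/h

U_eff = 0.734/28.1 + 0.266/9.73 = 0.02612 + 0.02734 = 0.05346
R_eff = 1/U_eff = 18.71 ft²·°F·h/BTU
Q = 1770 × (64.7 − (-0.883)) / 18.71 = 6206 BTU/h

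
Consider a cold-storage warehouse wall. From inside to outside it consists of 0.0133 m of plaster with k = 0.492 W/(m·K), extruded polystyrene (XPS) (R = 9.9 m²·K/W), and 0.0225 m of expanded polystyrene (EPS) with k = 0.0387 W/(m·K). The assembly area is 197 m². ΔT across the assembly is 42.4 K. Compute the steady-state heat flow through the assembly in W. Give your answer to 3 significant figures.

795 W

0.0133/0.492 = 0.02703
0.0225/0.0387 = 0.5814
R_total = 0.02703 + 9.9 + 0.5814 = 10.51 m²·K/W
Q = A·ΔT/R = 197 × 42.4 / 10.51 = 794.9 W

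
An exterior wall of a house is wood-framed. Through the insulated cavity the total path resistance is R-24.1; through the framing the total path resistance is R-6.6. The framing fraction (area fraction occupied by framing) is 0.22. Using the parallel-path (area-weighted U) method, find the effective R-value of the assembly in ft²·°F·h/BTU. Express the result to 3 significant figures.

15.2 ft²·°F·h/BTU

U_eff = 0.78/24.1 + 0.22/6.6 = 0.03237 + 0.03333 = 0.0657
R_eff = 1/U_eff = 15.22 ft²·°F·h/BTU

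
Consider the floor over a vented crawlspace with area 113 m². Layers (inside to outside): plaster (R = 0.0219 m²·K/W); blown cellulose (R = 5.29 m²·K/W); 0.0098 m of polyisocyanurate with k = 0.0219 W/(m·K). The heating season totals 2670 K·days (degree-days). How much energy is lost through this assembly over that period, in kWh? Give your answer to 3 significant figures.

0.0098/0.0219 = 0.4475
R_total = 0.0219 + 5.29 + 0.4475 = 5.759 m²·K/W
E = A × HDD × 24 / R / 1000 = 113 × 2670 × 24 / 5.759 / 1000 = 1257 kWh

1260 kWh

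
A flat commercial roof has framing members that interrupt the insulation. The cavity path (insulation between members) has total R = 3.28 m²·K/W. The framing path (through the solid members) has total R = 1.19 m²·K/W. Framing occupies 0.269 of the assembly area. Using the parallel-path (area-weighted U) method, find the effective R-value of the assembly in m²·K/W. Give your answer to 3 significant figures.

U_eff = 0.731/3.28 + 0.269/1.19 = 0.2229 + 0.2261 = 0.4489
R_eff = 1/U_eff = 2.228 m²·K/W

2.23 m²·K/W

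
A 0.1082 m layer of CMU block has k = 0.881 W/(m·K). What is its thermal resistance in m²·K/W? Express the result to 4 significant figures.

R = L/k = 0.1082/0.881 = 0.12281 m²·K/W

0.1228 m²·K/W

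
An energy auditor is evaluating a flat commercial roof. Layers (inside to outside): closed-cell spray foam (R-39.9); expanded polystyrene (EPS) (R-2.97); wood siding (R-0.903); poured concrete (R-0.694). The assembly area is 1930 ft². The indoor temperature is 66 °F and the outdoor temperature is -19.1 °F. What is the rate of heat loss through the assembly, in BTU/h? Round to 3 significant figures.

3690 BTU/h

R_total = 39.9 + 2.97 + 0.903 + 0.694 = 44.47 ft²·°F·h/BTU
Q = A·ΔT/R = 1930 × (66 − (-19.1)) / 44.47 = 3694 BTU/h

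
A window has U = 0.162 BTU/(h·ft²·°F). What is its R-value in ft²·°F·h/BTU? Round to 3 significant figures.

R = 1/U = 1/0.162 = 6.173

6.17 ft²·°F·h/BTU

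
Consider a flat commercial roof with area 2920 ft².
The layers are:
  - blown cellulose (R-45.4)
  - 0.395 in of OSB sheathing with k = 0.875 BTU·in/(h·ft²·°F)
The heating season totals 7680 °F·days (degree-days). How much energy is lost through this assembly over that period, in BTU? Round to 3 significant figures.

0.395/0.875 = 0.4514
R_total = 45.4 + 0.4514 = 45.85 ft²·°F·h/BTU
E = A × HDD × 24 / R = 2920 × 7680 × 24 / 45.85 = 11740000 BTU

11700000 BTU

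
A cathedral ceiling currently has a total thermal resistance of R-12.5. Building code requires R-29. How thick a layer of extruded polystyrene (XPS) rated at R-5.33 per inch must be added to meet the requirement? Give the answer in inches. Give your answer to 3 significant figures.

ΔR = 29 − 12.5 = 16.5 ft²·°F·h/BTU
L = ΔR / (R/in) = 16.5/5.33 = 3.096 in

3.10 in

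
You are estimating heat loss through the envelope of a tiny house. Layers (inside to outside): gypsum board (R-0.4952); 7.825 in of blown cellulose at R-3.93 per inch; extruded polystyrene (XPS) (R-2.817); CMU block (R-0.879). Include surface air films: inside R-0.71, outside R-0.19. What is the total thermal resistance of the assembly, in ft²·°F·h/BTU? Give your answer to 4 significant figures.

35.84 ft²·°F·h/BTU

7.825 × 3.93 = 30.752
R_total = 0.71 + 0.4952 + 30.752 + 2.817 + 0.879 + 0.19 = 35.843 ft²·°F·h/BTU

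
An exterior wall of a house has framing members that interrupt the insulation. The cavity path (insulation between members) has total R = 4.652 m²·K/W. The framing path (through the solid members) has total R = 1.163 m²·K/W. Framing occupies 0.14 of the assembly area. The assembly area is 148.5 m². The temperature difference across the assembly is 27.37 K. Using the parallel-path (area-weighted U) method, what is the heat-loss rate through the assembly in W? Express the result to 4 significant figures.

U_eff = 0.86/4.652 + 0.14/1.163 = 0.18487 + 0.12038 = 0.30525
R_eff = 1/U_eff = 3.2761 m²·K/W
Q = 148.5 × 27.37 / 3.2761 = 1240.7 W

1241 W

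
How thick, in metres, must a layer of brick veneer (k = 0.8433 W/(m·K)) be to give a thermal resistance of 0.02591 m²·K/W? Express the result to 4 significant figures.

L = R·k = 0.02591 × 0.8433 = 0.02185 m

0.02185 m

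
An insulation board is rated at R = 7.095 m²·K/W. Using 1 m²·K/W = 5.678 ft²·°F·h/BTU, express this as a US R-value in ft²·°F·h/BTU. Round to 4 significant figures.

R_US = 7.095 × 5.678 = 40.285

40.29 ft²·°F·h/BTU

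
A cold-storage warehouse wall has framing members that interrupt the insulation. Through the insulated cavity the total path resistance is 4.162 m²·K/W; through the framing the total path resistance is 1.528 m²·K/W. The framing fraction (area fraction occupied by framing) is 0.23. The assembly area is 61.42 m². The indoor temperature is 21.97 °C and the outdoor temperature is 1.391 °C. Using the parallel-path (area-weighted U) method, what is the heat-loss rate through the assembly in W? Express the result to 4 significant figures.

424.1 W

U_eff = 0.77/4.162 + 0.23/1.528 = 0.18501 + 0.15052 = 0.33553
R_eff = 1/U_eff = 2.9804 m²·K/W
Q = 61.42 × (21.97 − 1.391) / 2.9804 = 424.1 W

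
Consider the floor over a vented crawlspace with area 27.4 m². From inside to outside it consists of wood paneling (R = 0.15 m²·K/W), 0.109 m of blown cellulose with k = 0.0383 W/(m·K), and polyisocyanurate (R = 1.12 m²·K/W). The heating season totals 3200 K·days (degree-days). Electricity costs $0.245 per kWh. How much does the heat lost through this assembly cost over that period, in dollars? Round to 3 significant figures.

0.109/0.0383 = 2.846
R_total = 0.15 + 2.846 + 1.12 = 4.116 m²·K/W
E = A × HDD × 24 / R / 1000 = 27.4 × 3200 × 24 / 4.116 / 1000 = 511.3 kWh
Cost = 511.3 × 0.245 = $125.3

125 dollars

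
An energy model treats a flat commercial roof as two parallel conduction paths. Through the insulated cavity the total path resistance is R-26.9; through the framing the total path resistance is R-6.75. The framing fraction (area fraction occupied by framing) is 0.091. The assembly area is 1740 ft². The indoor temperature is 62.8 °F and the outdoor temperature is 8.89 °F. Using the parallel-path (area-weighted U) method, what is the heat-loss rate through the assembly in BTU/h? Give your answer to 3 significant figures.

4430 BTU/h

U_eff = 0.909/26.9 + 0.091/6.75 = 0.03379 + 0.01348 = 0.04727
R_eff = 1/U_eff = 21.15 ft²·°F·h/BTU
Q = 1740 × (62.8 − 8.89) / 21.15 = 4434 BTU/h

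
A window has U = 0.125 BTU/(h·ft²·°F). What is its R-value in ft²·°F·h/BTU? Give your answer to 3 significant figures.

8.00 ft²·°F·h/BTU

R = 1/U = 1/0.125 = 8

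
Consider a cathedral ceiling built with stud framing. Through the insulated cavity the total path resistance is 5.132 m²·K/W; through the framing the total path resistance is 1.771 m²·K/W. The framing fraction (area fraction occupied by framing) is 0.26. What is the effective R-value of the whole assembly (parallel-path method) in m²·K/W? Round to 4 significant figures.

3.436 m²·K/W

U_eff = 0.74/5.132 + 0.26/1.771 = 0.14419 + 0.14681 = 0.291
R_eff = 1/U_eff = 3.4364 m²·K/W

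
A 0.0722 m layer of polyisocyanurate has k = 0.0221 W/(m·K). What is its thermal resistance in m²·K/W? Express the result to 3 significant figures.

3.27 m²·K/W

R = L/k = 0.0722/0.0221 = 3.267 m²·K/W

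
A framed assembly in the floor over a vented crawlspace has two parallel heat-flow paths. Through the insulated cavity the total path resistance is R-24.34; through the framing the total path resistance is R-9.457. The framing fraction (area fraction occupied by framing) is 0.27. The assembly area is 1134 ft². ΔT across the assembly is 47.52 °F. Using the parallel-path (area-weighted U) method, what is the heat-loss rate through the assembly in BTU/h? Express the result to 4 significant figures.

3155 BTU/h

U_eff = 0.73/24.34 + 0.27/9.457 = 0.029992 + 0.02855 = 0.058542
R_eff = 1/U_eff = 17.082 ft²·°F·h/BTU
Q = 1134 × 47.52 / 17.082 = 3154.7 BTU/h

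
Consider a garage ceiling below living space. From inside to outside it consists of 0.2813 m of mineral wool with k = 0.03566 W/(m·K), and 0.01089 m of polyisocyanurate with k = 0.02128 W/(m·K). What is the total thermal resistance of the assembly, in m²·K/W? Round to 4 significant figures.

0.2813/0.03566 = 7.8884
0.01089/0.02128 = 0.51175
R_total = 7.8884 + 0.51175 = 8.4001 m²·K/W

8.400 m²·K/W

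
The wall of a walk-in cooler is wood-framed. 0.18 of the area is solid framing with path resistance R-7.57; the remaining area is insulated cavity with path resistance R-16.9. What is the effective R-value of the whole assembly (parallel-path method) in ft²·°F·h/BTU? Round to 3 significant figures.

13.8 ft²·°F·h/BTU

U_eff = 0.82/16.9 + 0.18/7.57 = 0.04852 + 0.02378 = 0.0723
R_eff = 1/U_eff = 13.83 ft²·°F·h/BTU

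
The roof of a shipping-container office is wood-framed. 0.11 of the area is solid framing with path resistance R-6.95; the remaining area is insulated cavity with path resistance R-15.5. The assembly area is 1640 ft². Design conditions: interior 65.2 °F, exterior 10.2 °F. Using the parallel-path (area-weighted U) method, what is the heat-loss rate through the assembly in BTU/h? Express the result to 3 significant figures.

U_eff = 0.89/15.5 + 0.11/6.95 = 0.05742 + 0.01583 = 0.07325
R_eff = 1/U_eff = 13.65 ft²·°F·h/BTU
Q = 1640 × (65.2 − 10.2) / 13.65 = 6607 BTU/h

6610 BTU/h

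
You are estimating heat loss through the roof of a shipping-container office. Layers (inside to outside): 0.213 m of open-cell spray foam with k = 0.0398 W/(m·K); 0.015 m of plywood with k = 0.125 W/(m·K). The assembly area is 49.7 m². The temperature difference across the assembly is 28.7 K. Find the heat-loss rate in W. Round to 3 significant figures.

261 W

0.213/0.0398 = 5.352
0.015/0.125 = 0.12
R_total = 5.352 + 0.12 = 5.472 m²·K/W
Q = A·ΔT/R = 49.7 × 28.7 / 5.472 = 260.7 W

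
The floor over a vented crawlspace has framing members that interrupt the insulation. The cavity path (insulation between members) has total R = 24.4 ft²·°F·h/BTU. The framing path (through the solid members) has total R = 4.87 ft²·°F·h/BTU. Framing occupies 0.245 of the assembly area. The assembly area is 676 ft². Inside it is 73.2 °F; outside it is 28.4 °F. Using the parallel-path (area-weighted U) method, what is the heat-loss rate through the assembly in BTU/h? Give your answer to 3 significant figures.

2460 BTU/h

U_eff = 0.755/24.4 + 0.245/4.87 = 0.03094 + 0.05031 = 0.08125
R_eff = 1/U_eff = 12.31 ft²·°F·h/BTU
Q = 676 × (73.2 − 28.4) / 12.31 = 2461 BTU/h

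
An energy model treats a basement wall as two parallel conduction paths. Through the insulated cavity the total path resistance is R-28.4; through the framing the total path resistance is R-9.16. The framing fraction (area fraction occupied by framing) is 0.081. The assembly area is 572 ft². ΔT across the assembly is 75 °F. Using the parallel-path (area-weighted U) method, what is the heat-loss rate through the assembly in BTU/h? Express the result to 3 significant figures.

U_eff = 0.919/28.4 + 0.081/9.16 = 0.03236 + 0.008843 = 0.0412
R_eff = 1/U_eff = 24.27 ft²·°F·h/BTU
Q = 572 × 75 / 24.27 = 1768 BTU/h

1770 BTU/h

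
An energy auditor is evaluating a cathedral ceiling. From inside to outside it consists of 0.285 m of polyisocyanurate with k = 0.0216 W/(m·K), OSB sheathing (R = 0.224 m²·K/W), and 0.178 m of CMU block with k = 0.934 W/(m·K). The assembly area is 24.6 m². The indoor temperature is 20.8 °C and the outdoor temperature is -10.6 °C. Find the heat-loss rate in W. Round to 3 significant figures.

56.8 W

0.285/0.0216 = 13.19
0.178/0.934 = 0.1906
R_total = 13.19 + 0.224 + 0.1906 = 13.61 m²·K/W
Q = A·ΔT/R = 24.6 × (20.8 − (-10.6)) / 13.61 = 56.76 W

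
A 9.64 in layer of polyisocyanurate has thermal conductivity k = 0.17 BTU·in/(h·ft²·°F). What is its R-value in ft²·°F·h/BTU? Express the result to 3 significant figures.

R = L/k = 9.64/0.17 = 56.71 ft²·°F·h/BTU

56.7 ft²·°F·h/BTU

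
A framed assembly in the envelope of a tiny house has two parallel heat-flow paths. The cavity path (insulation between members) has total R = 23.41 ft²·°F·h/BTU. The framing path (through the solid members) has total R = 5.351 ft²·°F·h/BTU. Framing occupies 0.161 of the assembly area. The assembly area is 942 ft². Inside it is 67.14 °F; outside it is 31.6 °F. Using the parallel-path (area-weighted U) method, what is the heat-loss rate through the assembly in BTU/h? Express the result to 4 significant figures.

2207 BTU/h

U_eff = 0.839/23.41 + 0.161/5.351 = 0.035839 + 0.030088 = 0.065927
R_eff = 1/U_eff = 15.168 ft²·°F·h/BTU
Q = 942 × (67.14 − 31.6) / 15.168 = 2207.2 BTU/h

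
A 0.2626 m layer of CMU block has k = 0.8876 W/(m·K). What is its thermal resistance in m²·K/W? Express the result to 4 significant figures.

0.2959 m²·K/W

R = L/k = 0.2626/0.8876 = 0.29585 m²·K/W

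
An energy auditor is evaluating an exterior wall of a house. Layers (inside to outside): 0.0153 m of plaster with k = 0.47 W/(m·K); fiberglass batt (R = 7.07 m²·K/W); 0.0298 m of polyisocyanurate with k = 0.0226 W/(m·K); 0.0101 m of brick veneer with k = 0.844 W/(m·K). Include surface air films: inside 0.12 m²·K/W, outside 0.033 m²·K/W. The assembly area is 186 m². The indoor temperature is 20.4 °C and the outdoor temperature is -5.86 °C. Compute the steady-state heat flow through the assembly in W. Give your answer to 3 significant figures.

0.0153/0.47 = 0.03255
0.0298/0.0226 = 1.319
0.0101/0.844 = 0.01197
R_total = 0.12 + 0.03255 + 7.07 + 1.319 + 0.01197 + 0.033 = 8.586 m²·K/W
Q = A·ΔT/R = 186 × (20.4 − (-5.86)) / 8.586 = 568.9 W

569 W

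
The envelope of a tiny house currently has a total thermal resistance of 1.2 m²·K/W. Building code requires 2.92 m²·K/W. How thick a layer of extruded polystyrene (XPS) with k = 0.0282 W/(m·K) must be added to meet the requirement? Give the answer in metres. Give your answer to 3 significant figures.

0.0485 m

ΔR = 2.92 − 1.2 = 1.72 m²·K/W
L = ΔR × k = 1.72 × 0.0282 = 0.0485 m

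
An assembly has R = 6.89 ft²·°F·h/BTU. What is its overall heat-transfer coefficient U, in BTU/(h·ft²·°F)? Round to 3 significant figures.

0.145 BTU/(h·ft²·°F)

U = 1/R = 1/6.89 = 0.1451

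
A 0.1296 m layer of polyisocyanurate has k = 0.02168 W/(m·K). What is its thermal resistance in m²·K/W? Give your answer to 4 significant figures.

5.978 m²·K/W

R = L/k = 0.1296/0.02168 = 5.9779 m²·K/W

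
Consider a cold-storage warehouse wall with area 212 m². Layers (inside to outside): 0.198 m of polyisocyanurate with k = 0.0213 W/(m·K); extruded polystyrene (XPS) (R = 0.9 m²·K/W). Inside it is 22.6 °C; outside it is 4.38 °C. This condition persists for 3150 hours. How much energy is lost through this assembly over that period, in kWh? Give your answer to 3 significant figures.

0.198/0.0213 = 9.296
R_total = 9.296 + 0.9 = 10.2 m²·K/W
Q = 212 × (22.6 − 4.38) / 10.2 = 378.8 W
E = 378.8 W × 3150 h / 1000 = 1193 kWh

1190 kWh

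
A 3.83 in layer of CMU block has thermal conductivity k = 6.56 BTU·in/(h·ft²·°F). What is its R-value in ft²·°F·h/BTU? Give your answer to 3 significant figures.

R = L/k = 3.83/6.56 = 0.5838 ft²·°F·h/BTU

0.584 ft²·°F·h/BTU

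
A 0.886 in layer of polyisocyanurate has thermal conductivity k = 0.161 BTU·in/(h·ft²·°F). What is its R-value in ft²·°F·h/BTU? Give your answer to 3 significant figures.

R = L/k = 0.886/0.161 = 5.503 ft²·°F·h/BTU

5.50 ft²·°F·h/BTU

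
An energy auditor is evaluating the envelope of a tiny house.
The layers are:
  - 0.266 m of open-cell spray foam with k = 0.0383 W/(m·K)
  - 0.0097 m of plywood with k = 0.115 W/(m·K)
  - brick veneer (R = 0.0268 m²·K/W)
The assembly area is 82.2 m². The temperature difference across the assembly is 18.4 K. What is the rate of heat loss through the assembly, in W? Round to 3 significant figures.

214 W

0.266/0.0383 = 6.945
0.0097/0.115 = 0.08435
R_total = 6.945 + 0.08435 + 0.0268 = 7.056 m²·K/W
Q = A·ΔT/R = 82.2 × 18.4 / 7.056 = 214.3 W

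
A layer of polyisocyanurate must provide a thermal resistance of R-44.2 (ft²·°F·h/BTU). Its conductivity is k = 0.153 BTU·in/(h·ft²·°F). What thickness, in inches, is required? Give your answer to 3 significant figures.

L = R × k = 44.2 × 0.153 = 6.763 in

6.76 in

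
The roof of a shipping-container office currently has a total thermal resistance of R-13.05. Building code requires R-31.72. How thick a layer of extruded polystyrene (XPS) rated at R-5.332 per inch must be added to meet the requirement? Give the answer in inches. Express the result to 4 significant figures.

ΔR = 31.72 − 13.05 = 18.67 ft²·°F·h/BTU
L = ΔR / (R/in) = 18.67/5.332 = 3.5015 in

3.502 in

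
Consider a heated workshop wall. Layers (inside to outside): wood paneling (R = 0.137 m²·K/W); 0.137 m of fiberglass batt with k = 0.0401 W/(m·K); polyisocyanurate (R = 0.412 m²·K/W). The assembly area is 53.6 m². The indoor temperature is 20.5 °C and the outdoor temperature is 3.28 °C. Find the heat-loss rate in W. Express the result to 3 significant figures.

233 W

0.137/0.0401 = 3.416
R_total = 0.137 + 3.416 + 0.412 = 3.965 m²·K/W
Q = A·ΔT/R = 53.6 × (20.5 − 3.28) / 3.965 = 232.8 W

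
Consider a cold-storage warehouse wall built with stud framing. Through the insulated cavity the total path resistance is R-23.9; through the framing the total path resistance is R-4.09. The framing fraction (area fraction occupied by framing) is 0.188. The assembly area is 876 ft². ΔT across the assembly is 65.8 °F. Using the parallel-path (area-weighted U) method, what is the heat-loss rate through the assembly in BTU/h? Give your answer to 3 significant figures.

U_eff = 0.812/23.9 + 0.188/4.09 = 0.03397 + 0.04597 = 0.07994
R_eff = 1/U_eff = 12.51 ft²·°F·h/BTU
Q = 876 × 65.8 / 12.51 = 4608 BTU/h

4610 BTU/h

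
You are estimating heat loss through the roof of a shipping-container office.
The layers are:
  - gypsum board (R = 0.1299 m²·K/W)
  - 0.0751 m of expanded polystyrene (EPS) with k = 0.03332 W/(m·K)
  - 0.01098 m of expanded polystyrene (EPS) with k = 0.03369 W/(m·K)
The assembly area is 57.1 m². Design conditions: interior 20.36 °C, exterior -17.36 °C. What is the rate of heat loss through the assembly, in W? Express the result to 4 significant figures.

794.8 W

0.0751/0.03332 = 2.2539
0.01098/0.03369 = 0.32591
R_total = 0.1299 + 2.2539 + 0.32591 = 2.7097 m²·K/W
Q = A·ΔT/R = 57.1 × (20.36 − (-17.36)) / 2.7097 = 794.85 W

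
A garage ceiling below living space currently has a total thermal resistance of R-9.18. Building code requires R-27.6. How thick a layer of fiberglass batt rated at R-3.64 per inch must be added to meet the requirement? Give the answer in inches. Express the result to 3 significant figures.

5.06 in

ΔR = 27.6 − 9.18 = 18.42 ft²·°F·h/BTU
L = ΔR / (R/in) = 18.42/3.64 = 5.06 in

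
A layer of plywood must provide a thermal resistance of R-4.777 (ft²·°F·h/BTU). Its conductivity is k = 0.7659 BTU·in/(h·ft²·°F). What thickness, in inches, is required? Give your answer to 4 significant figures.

L = R × k = 4.777 × 0.7659 = 3.6587 in

3.659 in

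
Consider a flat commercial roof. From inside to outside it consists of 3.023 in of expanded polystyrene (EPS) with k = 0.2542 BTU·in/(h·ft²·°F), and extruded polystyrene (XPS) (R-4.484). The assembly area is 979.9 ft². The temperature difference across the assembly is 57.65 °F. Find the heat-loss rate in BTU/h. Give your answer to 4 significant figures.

3450 BTU/h

3.023/0.2542 = 11.892
R_total = 11.892 + 4.484 = 16.376 ft²·°F·h/BTU
Q = A·ΔT/R = 979.9 × 57.65 / 16.376 = 3449.6 BTU/h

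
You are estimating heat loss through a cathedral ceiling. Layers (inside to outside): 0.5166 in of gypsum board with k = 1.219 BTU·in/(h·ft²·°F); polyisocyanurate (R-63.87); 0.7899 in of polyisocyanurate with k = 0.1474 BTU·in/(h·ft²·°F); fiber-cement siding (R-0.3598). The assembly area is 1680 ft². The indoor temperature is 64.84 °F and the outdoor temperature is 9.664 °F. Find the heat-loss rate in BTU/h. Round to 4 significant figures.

1324 BTU/h

0.5166/1.219 = 0.42379
0.7899/0.1474 = 5.3589
R_total = 0.42379 + 63.87 + 5.3589 + 0.3598 = 70.012 ft²·°F·h/BTU
Q = A·ΔT/R = 1680 × (64.84 − 9.664) / 70.012 = 1324 BTU/h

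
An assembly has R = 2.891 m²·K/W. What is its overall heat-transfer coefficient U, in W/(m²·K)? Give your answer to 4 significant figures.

0.3459 W/(m²·K)

U = 1/R = 1/2.891 = 0.3459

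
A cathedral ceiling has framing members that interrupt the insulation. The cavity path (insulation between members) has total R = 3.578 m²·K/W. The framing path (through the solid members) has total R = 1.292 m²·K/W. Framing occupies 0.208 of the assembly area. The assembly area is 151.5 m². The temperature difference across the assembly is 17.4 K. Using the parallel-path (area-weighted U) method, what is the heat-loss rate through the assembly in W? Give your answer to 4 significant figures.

1008 W

U_eff = 0.792/3.578 + 0.208/1.292 = 0.22135 + 0.16099 = 0.38234
R_eff = 1/U_eff = 2.6154 m²·K/W
Q = 151.5 × 17.4 / 2.6154 = 1007.9 W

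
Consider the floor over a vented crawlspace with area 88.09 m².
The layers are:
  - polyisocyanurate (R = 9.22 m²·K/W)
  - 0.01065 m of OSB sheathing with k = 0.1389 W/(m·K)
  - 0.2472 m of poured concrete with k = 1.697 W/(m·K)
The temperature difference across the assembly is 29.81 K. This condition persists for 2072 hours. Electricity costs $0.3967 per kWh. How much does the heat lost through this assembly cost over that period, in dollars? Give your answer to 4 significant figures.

0.01065/0.1389 = 0.076674
0.2472/1.697 = 0.14567
R_total = 9.22 + 0.076674 + 0.14567 = 9.4423 m²·K/W
Q = 88.09 × 29.81 / 9.4423 = 278.11 W
E = 278.11 W × 2072 h / 1000 = 576.23 kWh
Cost = 576.23 × 0.3967 = $228.59

228.6 dollars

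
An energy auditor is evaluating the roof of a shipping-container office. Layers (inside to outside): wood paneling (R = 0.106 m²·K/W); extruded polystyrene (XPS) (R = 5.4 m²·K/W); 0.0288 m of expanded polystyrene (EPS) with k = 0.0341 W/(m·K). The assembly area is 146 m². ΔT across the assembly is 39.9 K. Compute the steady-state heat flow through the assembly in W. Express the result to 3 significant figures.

0.0288/0.0341 = 0.8446
R_total = 0.106 + 5.4 + 0.8446 = 6.351 m²·K/W
Q = A·ΔT/R = 146 × 39.9 / 6.351 = 917.3 W

917 W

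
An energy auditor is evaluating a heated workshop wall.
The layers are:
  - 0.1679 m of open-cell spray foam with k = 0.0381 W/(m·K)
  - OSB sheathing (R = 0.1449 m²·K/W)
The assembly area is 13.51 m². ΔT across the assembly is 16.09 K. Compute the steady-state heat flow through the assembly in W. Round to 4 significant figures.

47.76 W

0.1679/0.0381 = 4.4068
R_total = 4.4068 + 0.1449 = 4.5517 m²·K/W
Q = A·ΔT/R = 13.51 × 16.09 / 4.5517 = 47.757 W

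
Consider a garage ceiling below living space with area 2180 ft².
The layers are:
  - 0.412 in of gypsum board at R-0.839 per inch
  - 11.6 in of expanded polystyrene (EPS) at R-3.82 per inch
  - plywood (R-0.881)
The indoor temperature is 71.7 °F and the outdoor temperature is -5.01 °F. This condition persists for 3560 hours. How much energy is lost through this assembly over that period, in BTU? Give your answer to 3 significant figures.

0.412 × 0.839 = 0.3457
11.6 × 3.82 = 44.31
R_total = 0.3457 + 44.31 + 0.881 = 45.54 ft²·°F·h/BTU
Q = 2180 × (71.7 − (-5.01)) / 45.54 = 3672 BTU/h
E = 3672 × 3560 = 13070000 BTU

13100000 BTU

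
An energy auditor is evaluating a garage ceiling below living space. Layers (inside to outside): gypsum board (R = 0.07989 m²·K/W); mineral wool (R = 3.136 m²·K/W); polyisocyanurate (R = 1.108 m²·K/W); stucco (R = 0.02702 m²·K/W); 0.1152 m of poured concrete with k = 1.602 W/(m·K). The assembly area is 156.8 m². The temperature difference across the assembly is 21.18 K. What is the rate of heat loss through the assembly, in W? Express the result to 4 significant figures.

750.9 W

0.1152/1.602 = 0.07191
R_total = 0.07989 + 3.136 + 1.108 + 0.02702 + 0.07191 = 4.4228 m²·K/W
Q = A·ΔT/R = 156.8 × 21.18 / 4.4228 = 750.88 W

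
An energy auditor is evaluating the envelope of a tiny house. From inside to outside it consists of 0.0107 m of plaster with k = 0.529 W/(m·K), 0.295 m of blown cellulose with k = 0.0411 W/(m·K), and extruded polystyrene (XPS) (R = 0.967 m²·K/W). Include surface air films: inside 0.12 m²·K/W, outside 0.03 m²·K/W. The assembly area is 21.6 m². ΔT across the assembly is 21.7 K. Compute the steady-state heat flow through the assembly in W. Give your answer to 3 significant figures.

0.0107/0.529 = 0.02023
0.295/0.0411 = 7.178
R_total = 0.12 + 0.02023 + 7.178 + 0.967 + 0.03 = 8.315 m²·K/W
Q = A·ΔT/R = 21.6 × 21.7 / 8.315 = 56.37 W

56.4 W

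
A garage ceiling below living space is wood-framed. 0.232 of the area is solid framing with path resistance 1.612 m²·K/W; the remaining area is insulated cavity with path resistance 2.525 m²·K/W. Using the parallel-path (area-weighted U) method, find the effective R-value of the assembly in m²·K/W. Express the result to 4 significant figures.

U_eff = 0.768/2.525 + 0.232/1.612 = 0.30416 + 0.14392 = 0.44808
R_eff = 1/U_eff = 2.2317 m²·K/W

2.232 m²·K/W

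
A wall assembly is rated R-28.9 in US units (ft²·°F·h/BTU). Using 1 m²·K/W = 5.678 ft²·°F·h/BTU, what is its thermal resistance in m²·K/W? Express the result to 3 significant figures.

5.09 m²·K/W

R_SI = 28.9/5.678 = 5.09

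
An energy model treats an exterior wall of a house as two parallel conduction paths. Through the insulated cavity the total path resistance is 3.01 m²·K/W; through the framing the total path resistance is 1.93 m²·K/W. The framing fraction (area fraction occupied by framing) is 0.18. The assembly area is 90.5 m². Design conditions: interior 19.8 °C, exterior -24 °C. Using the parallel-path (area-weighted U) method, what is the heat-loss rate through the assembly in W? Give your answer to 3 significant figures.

U_eff = 0.82/3.01 + 0.18/1.93 = 0.2724 + 0.09326 = 0.3657
R_eff = 1/U_eff = 2.735 m²·K/W
Q = 90.5 × (19.8 − (-24)) / 2.735 = 1450 W

1450 W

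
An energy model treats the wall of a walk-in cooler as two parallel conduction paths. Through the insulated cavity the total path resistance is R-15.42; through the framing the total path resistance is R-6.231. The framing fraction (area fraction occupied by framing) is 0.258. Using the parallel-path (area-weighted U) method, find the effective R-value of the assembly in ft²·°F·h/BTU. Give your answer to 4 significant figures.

11.17 ft²·°F·h/BTU

U_eff = 0.742/15.42 + 0.258/6.231 = 0.048119 + 0.041406 = 0.089525
R_eff = 1/U_eff = 11.17 ft²·°F·h/BTU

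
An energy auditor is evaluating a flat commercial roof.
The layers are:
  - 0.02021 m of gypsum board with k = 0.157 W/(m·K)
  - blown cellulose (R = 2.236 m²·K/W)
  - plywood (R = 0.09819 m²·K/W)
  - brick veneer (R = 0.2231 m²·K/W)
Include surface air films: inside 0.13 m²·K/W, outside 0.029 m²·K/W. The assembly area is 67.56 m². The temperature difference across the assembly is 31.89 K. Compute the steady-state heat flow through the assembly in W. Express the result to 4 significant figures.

0.02021/0.157 = 0.12873
R_total = 0.13 + 0.12873 + 2.236 + 0.09819 + 0.2231 + 0.029 = 2.845 m²·K/W
Q = A·ΔT/R = 67.56 × 31.89 / 2.845 = 757.29 W

757.3 W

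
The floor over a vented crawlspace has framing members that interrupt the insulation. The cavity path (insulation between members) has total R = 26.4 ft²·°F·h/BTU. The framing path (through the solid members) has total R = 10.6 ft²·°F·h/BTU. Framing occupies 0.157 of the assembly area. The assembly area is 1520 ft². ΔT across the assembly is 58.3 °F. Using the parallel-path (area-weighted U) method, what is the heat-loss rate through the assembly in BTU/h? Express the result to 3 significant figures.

U_eff = 0.843/26.4 + 0.157/10.6 = 0.03193 + 0.01481 = 0.04674
R_eff = 1/U_eff = 21.39 ft²·°F·h/BTU
Q = 1520 × 58.3 / 21.39 = 4142 BTU/h

4140 BTU/h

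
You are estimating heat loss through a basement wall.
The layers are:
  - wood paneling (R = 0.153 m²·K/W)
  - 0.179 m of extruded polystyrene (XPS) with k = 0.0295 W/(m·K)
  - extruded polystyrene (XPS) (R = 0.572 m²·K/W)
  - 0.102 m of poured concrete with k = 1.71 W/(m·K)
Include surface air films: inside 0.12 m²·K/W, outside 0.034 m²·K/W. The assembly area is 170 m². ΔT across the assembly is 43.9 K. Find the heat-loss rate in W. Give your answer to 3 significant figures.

1070 W

0.179/0.0295 = 6.068
0.102/1.71 = 0.05965
R_total = 0.12 + 0.153 + 6.068 + 0.572 + 0.05965 + 0.034 = 7.006 m²·K/W
Q = A·ΔT/R = 170 × 43.9 / 7.006 = 1065 W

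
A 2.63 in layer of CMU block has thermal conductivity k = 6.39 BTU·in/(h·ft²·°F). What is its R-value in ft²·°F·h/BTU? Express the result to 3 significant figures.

0.412 ft²·°F·h/BTU

R = L/k = 2.63/6.39 = 0.4116 ft²·°F·h/BTU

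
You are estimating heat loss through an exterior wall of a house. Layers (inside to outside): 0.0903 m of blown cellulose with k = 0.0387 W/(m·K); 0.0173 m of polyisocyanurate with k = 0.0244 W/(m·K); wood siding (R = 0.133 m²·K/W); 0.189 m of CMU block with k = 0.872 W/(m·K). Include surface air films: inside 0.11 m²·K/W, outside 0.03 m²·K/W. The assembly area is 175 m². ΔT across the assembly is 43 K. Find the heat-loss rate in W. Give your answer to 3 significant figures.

0.0903/0.0387 = 2.333
0.0173/0.0244 = 0.709
0.189/0.872 = 0.2167
R_total = 0.11 + 2.333 + 0.709 + 0.133 + 0.2167 + 0.03 = 3.532 m²·K/W
Q = A·ΔT/R = 175 × 43 / 3.532 = 2130 W

2130 W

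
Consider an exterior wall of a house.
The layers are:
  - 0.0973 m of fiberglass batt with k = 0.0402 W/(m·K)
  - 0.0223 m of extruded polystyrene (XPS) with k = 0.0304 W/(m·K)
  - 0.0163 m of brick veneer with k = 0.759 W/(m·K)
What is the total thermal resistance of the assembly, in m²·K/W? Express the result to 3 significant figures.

3.18 m²·K/W

0.0973/0.0402 = 2.42
0.0223/0.0304 = 0.7336
0.0163/0.759 = 0.02148
R_total = 2.42 + 0.7336 + 0.02148 = 3.175 m²·K/W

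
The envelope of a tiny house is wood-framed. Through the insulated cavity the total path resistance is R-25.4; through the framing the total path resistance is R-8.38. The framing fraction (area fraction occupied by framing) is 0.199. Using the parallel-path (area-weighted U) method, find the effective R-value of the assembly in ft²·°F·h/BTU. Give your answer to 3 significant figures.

U_eff = 0.801/25.4 + 0.199/8.38 = 0.03154 + 0.02375 = 0.05528
R_eff = 1/U_eff = 18.09 ft²·°F·h/BTU

18.1 ft²·°F·h/BTU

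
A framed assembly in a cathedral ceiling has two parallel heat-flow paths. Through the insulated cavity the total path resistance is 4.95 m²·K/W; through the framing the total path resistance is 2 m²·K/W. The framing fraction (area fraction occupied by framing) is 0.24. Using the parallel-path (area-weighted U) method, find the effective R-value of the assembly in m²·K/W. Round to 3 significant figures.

U_eff = 0.76/4.95 + 0.24/2 = 0.1535 + 0.12 = 0.2735
R_eff = 1/U_eff = 3.656 m²·K/W

3.66 m²·K/W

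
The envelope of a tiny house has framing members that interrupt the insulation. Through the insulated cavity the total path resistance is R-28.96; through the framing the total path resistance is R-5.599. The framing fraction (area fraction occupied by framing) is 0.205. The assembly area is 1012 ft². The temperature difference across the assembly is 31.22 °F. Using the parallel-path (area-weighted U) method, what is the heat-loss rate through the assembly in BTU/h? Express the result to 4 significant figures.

U_eff = 0.795/28.96 + 0.205/5.599 = 0.027452 + 0.036614 = 0.064065
R_eff = 1/U_eff = 15.609 ft²·°F·h/BTU
Q = 1012 × 31.22 / 15.609 = 2024.1 BTU/h

2024 BTU/h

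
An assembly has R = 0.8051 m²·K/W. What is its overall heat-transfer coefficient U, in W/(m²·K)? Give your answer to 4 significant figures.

1.242 W/(m²·K)

U = 1/R = 1/0.8051 = 1.2421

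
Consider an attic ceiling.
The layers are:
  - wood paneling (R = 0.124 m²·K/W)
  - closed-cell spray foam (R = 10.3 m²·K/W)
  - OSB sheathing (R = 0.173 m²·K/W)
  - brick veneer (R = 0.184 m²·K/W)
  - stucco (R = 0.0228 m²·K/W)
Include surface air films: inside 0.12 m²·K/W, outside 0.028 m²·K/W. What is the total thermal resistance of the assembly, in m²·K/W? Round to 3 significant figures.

R_total = 0.12 + 0.124 + 10.3 + 0.173 + 0.184 + 0.0228 + 0.028 = 10.95 m²·K/W

11.0 m²·K/W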